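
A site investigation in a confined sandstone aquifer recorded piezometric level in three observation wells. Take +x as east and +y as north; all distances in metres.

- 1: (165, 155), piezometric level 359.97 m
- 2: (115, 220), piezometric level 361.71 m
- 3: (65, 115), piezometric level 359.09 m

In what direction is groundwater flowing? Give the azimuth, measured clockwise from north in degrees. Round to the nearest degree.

177°

Taking 1 as reference: 2−1 = (-50, 65, +1.74); 3−1 = (-100, -40, -0.88).
Solve a·Δx + b·Δy = Δh: det = (-50)·(-40) − (-100)·65 = 8500.
∂h/∂x = [(+1.74)·(-40) − (-0.88)·65] / 8500 = -0.001459
∂h/∂y = [(-50)·(-0.88) − (-100)·(+1.74)] / 8500 = +0.02565
Flow direction (−∇h) has components (+0.001459 E, -0.02565 N).
Azimuth = atan2(E, N) = atan2(+0.001459, -0.02565) = 176.7° ≈ 177°.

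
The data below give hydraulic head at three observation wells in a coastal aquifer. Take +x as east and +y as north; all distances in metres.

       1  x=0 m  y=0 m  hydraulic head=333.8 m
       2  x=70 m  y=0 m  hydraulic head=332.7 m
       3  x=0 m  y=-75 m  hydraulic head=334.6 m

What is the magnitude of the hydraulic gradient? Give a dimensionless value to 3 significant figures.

∂h/∂x = (332.7 − 333.8) / (70 − 0) = -0.01571
∂h/∂y = (334.6 − 333.8) / (-75 − 0) = -0.01067
|∇h| = √(-0.01571² + -0.01067²) = 0.01899

0.0190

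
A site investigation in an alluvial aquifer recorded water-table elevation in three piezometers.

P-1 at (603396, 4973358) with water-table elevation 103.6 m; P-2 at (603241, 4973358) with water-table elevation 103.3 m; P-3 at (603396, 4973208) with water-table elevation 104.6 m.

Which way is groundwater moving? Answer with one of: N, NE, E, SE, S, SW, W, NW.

N

∂h/∂x = (103.3 − 103.6) / (603241 − 603396) = +0.001935
∂h/∂y = (104.6 − 103.6) / (4973208 − 4973358) = -0.006667
Flow = −∇h = (-0.001935 east, +0.006667 north), which points north.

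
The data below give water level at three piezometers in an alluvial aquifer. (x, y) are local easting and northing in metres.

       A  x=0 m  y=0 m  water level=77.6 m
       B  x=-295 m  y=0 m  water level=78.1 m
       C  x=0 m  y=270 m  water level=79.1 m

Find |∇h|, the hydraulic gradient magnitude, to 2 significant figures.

∂h/∂x = (78.1 − 77.6) / (-295 − 0) = -0.001695
∂h/∂y = (79.1 − 77.6) / (270 − 0) = +0.005556
|∇h| = √(-0.001695² + 0.005556²) = 0.005809

0.0058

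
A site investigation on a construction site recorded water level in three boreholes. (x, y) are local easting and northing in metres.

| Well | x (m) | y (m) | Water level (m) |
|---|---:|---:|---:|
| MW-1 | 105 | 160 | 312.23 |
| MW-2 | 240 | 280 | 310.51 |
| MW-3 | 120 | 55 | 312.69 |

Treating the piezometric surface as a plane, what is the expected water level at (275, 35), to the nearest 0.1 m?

Differences from MW-1: to MW-2 (Δx, Δy, Δh) = (135, 120, -1.72); to MW-3 = (15, -105, +0.46).
Determinant of the coordinate differences = 135·(-105) − 15·120 = -15975.
∂h/∂x = [(-1.72)·(-105) − (+0.46)·120] / -15975 = -0.007850
∂h/∂y = [135·(+0.46) − 15·(-1.72)] / -15975 = -0.005502
h(275, 35) = 312.23 + (-0.007850)·(170) + (-0.005502)·(-125) = 312.23 -1.334 +0.688 = 311.583 m.

311.6 m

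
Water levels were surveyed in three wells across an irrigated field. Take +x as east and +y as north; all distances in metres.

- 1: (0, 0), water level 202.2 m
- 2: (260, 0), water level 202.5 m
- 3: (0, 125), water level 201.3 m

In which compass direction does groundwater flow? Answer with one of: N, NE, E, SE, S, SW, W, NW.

N

∂h/∂x = (202.5 − 202.2) / (260 − 0) = +0.001154
∂h/∂y = (201.3 − 202.2) / (125 − 0) = -0.007200
Flow = −∇h = (-0.001154 east, +0.007200 north), which points north.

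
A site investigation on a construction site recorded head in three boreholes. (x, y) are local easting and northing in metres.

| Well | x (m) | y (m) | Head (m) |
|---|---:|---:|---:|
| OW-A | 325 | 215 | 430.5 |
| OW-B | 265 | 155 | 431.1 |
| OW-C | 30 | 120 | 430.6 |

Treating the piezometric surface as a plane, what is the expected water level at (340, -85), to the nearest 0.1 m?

With h = a·x + b·y + c and OW-A as origin, the differences give:
  (-60)·a + (-60)·b = +0.6
  (-295)·a + (-95)·b = +0.1
Eliminate b (×(-95) and ×(-60), subtract): -12000·a = -51.00 → a = ∂h/∂x = +0.004250
Back-substitute: b = ∂h/∂y = -0.01425.
h(340, -85) = 430.5 + (+0.004250)·(15) + (-0.01425)·(-300) = 430.5 +0.064 +4.275 = 434.839 m.

434.8 m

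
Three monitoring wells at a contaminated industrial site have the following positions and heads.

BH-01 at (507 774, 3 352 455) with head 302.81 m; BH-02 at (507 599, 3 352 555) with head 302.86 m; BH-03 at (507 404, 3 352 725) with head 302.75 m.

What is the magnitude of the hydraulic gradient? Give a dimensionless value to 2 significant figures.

Taking BH-01 as reference: BH-02−BH-01 = (-175, 100, +0.05); BH-03−BH-01 = (-370, 270, -0.06).
Determinant of the coordinate differences = (-175)·270 − (-370)·100 = -10250.
∂h/∂x = [(+0.05)·270 − (-0.06)·100] / -10250 = -0.001902
∂h/∂y = [(-175)·(-0.06) − (-370)·(+0.05)] / -10250 = -0.002829
|∇h| = √(-0.001902² + -0.002829²) = 0.003409

0.0034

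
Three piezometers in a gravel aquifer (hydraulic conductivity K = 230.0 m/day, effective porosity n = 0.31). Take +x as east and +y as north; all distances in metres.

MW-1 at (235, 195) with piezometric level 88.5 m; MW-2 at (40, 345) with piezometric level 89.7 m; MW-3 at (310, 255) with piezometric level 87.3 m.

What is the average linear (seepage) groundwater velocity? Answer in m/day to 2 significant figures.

Differences from MW-1: to MW-2 (Δx, Δy, Δh) = (-195, 150, +1.2); to MW-3 = (75, 60, -1.2).
Solve a·Δx + b·Δy = Δh: det = (-195)·60 − 75·150 = -22950.
∂h/∂x = [(+1.2)·60 − (-1.2)·150] / -22950 = -0.01098
∂h/∂y = [(-195)·(-1.2) − 75·(+1.2)] / -22950 = -0.006275
|∇h| = √(-0.01098² + -0.006275²) = 0.01265
Seepage velocity v = K·i/n = 230.0 × 0.01265 / 0.31 = 9.385 m/day.

9.4 m/day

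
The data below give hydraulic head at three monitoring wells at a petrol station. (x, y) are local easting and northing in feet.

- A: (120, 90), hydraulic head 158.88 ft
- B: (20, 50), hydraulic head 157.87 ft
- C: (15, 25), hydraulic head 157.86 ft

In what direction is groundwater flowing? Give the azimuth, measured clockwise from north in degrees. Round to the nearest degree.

With h = a·x + b·y + c and A as origin, the differences give:
  (-100)·a + (-40)·b = -1.01
  (-105)·a + (-65)·b = -1.02
Eliminate b (×(-65) and ×(-40), subtract): 2300·a = 24.850 → a = ∂h/∂x = +0.01080
Back-substitute: b = ∂h/∂y = -0.001761.
Flow direction (−∇h) has components (-0.01080 E, +0.001761 N).
Azimuth = atan2(E, N) = atan2(-0.01080, +0.001761) = 279.3° ≈ 279°.

279°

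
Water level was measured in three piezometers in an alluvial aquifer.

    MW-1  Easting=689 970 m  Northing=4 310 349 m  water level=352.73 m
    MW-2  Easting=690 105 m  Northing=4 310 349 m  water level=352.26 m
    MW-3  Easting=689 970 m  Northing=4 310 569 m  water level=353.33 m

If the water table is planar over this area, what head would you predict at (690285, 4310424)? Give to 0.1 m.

351.8 m

∂h/∂x = (352.26 − 352.73) / (690105 − 689970) = -0.003481
∂h/∂y = (353.33 − 352.73) / (4310569 − 4310349) = +0.002727
h(690285, 4310424) = 352.73 + (-0.003481)·(315) + (+0.002727)·(75) = 352.73 -1.097 +0.205 = 351.838 m.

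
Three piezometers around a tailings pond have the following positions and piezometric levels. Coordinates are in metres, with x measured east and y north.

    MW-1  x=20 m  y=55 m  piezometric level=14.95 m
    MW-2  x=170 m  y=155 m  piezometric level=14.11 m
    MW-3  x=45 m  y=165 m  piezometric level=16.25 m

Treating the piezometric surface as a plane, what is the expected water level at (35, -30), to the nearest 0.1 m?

Taking MW-1 as reference: MW-2−MW-1 = (150, 100, -0.84); MW-3−MW-1 = (25, 110, +1.30).
Determinant of the coordinate differences = 150·110 − 25·100 = 14000.
∂h/∂x = [(-0.84)·110 − (+1.30)·100] / 14000 = -0.01589
∂h/∂y = [150·(+1.30) − 25·(-0.84)] / 14000 = +0.01543
h(35, -30) = 14.95 + (-0.01589)·(15) + (+0.01543)·(-85) = 14.95 -0.238 -1.311 = 13.400 m.

13.4 m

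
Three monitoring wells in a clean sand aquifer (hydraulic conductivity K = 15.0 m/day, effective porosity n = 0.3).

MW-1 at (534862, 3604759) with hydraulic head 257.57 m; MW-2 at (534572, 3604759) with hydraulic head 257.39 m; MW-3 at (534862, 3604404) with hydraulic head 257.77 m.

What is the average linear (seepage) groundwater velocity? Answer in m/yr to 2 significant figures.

15 m/yr

∂h/∂x = (257.39 − 257.57) / (534572 − 534862) = +0.0006207
∂h/∂y = (257.77 − 257.57) / (3604404 − 3604759) = -0.0005634
|∇h| = √(0.0006207² + -0.0005634²) = 0.0008383
Seepage velocity v = K·i/n = 15.0 × 0.0008383 / 0.3 = 0.04192 m/day = 15.31 m/yr.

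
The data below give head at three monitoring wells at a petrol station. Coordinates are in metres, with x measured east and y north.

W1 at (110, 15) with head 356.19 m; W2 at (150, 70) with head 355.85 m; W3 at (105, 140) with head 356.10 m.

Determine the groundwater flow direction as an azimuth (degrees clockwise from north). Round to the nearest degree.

082°

With h = a·x + b·y + c and W1 as origin, the differences give:
  40·a + 55·b = -0.34
  (-5)·a + 125·b = -0.09
Eliminate b (×125 and ×55, subtract): 5275·a = -37.550 → a = ∂h/∂x = -0.007118
Back-substitute: b = ∂h/∂y = -0.001005.
Flow direction (−∇h) has components (+0.007118 E, +0.001005 N).
Azimuth = atan2(E, N) = atan2(+0.007118, +0.001005) = 82.0° ≈ 082°.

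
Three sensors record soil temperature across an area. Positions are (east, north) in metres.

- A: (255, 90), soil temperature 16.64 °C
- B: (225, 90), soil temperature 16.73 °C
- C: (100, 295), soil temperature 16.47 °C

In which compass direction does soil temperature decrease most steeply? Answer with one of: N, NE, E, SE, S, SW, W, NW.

NE

Three-point gradient (reference A): Δ to B = (-30, 0, +0.09), Δ to C = (-155, 205, -0.17).
∂T/∂x = -0.003000, ∂T/∂y = -0.003098 (det = -6150).
Steepest decrease is along −∇f = (+0.003000 E, +0.003098 N) → northeast.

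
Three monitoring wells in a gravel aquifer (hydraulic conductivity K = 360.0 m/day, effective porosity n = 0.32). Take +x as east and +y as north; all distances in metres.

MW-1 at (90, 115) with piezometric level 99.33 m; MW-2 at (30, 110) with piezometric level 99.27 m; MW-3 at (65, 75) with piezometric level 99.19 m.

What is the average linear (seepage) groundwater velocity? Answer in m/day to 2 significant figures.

3.5 m/day

Differences from MW-1: to MW-2 (Δx, Δy, Δh) = (-60, -5, -0.06); to MW-3 = (-25, -40, -0.14).
Determinant of the coordinate differences = (-60)·(-40) − (-25)·(-5) = 2275.
∂h/∂x = [(-0.06)·(-40) − (-0.14)·(-5)] / 2275 = +0.0007473
∂h/∂y = [(-60)·(-0.14) − (-25)·(-0.06)] / 2275 = +0.003033
|∇h| = √(0.0007473² + 0.003033²) = 0.003124
Seepage velocity v = K·i/n = 360.0 × 0.003124 / 0.32 = 3.515 m/day.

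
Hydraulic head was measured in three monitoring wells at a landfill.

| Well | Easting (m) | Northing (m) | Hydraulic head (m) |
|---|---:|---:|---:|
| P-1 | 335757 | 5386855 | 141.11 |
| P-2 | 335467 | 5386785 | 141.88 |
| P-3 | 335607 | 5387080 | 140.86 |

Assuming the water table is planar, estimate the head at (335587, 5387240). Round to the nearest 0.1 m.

Differences from P-1: to P-2 (Δx, Δy, Δh) = (-290, -70, +0.77); to P-3 = (-150, 225, -0.25).
Solve a·Δx + b·Δy = Δh: det = (-290)·225 − (-150)·(-70) = -75750.
∂h/∂x = [(+0.77)·225 − (-0.25)·(-70)] / -75750 = -0.002056
∂h/∂y = [(-290)·(-0.25) − (-150)·(+0.77)] / -75750 = -0.002482
h(335587, 5387240) = 141.11 + (-0.002056)·(-170) + (-0.002482)·(385) = 141.11 +0.350 -0.956 = 140.504 m.

140.5 m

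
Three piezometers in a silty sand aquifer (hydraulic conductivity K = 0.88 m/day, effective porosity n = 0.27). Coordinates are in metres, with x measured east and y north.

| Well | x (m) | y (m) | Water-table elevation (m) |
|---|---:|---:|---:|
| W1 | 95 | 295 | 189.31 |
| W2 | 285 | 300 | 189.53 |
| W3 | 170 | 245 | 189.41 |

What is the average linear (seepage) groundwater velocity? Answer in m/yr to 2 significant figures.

1.4 m/yr

With h = a·x + b·y + c and W1 as origin, the differences give:
  190·a + 5·b = +0.22
  75·a + (-50)·b = +0.10
Eliminate b (×(-50) and ×5, subtract): -9875·a = -11.500 → a = ∂h/∂x = +0.001165
Back-substitute: b = ∂h/∂y = -0.0002532.
|∇h| = √(0.001165² + -0.0002532²) = 0.001192
Seepage velocity v = K·i/n = 0.88 × 0.001192 / 0.27 = 0.003885 m/day = 1.419 m/yr.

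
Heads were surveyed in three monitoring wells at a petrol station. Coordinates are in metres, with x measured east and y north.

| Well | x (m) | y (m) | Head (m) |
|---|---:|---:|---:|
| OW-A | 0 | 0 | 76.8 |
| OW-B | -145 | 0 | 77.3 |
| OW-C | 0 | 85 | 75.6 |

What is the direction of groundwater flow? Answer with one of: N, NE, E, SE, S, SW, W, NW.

∂h/∂x = (77.3 − 76.8) / (-145 − 0) = -0.003448
∂h/∂y = (75.6 − 76.8) / (85 − 0) = -0.01412
Flow = −∇h = (+0.003448 east, +0.01412 north), which points north.

N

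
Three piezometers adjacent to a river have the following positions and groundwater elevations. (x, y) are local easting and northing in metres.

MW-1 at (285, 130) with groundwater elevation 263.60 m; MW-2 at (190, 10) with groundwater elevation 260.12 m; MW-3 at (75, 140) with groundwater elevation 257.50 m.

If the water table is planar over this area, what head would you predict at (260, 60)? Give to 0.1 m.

Taking MW-1 as reference: MW-2−MW-1 = (-95, -120, -3.48); MW-3−MW-1 = (-210, 10, -6.10).
Determinant of the coordinate differences = (-95)·10 − (-210)·(-120) = -26150.
∂h/∂x = [(-3.48)·10 − (-6.10)·(-120)] / -26150 = +0.02932
∂h/∂y = [(-95)·(-6.10) − (-210)·(-3.48)] / -26150 = +0.005786
h(260, 60) = 263.60 + (+0.02932)·(-25) + (+0.005786)·(-70) = 263.60 -0.733 -0.405 = 262.462 m.

262.5 m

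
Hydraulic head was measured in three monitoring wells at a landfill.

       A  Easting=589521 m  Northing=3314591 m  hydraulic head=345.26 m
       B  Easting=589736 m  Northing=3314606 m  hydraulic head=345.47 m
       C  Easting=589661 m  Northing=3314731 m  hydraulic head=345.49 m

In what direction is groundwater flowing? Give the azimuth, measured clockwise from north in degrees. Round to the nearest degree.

232°

Differences from A: to B (Δx, Δy, Δh) = (215, 15, +0.21); to C = (140, 140, +0.23).
Solve a·Δx + b·Δy = Δh: det = 215·140 − 140·15 = 28000.
∂h/∂x = [(+0.21)·140 − (+0.23)·15] / 28000 = +0.0009268
∂h/∂y = [215·(+0.23) − 140·(+0.21)] / 28000 = +0.0007161
Flow direction (−∇h) has components (-0.0009268 E, -0.0007161 N).
Azimuth = atan2(E, N) = atan2(-0.0009268, -0.0007161) = 232.3° ≈ 232°.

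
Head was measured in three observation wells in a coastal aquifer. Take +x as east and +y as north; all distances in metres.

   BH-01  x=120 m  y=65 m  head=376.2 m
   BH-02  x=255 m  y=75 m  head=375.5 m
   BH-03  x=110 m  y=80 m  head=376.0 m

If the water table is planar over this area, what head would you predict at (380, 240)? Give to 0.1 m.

Taking BH-01 as reference: BH-02−BH-01 = (135, 10, -0.7); BH-03−BH-01 = (-10, 15, -0.2).
Solve a·Δx + b·Δy = Δh: det = 135·15 − (-10)·10 = 2125.
∂h/∂x = [(-0.7)·15 − (-0.2)·10] / 2125 = -0.004000
∂h/∂y = [135·(-0.2) − (-10)·(-0.7)] / 2125 = -0.01600
h(380, 240) = 376.2 + (-0.004000)·(260) + (-0.01600)·(175) = 376.2 -1.040 -2.800 = 372.360 m.

372.4 m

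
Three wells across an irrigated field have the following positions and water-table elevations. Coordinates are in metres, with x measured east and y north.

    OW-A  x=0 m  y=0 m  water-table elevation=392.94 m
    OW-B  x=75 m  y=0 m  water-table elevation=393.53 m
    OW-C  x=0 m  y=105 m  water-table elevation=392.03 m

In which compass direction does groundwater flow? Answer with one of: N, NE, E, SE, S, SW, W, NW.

∂h/∂x = (393.53 − 392.94) / (75 − 0) = +0.007867
∂h/∂y = (392.03 − 392.94) / (105 − 0) = -0.008667
Flow = −∇h = (-0.007867 east, +0.008667 north), which points northwest.

NW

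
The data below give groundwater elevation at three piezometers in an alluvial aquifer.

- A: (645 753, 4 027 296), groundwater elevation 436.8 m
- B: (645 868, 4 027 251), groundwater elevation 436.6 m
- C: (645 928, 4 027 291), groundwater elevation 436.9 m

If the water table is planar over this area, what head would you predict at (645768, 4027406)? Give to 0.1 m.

437.5 m

Differences from A: to B (Δx, Δy, Δh) = (115, -45, -0.2); to C = (175, -5, +0.1).
Solve a·Δx + b·Δy = Δh: det = 115·(-5) − 175·(-45) = 7300.
∂h/∂x = [(-0.2)·(-5) − (+0.1)·(-45)] / 7300 = +0.0007534
∂h/∂y = [115·(+0.1) − 175·(-0.2)] / 7300 = +0.006370
h(645768, 4027406) = 436.8 + (+0.0007534)·(15) + (+0.006370)·(110) = 436.8 +0.011 +0.701 = 437.512 m.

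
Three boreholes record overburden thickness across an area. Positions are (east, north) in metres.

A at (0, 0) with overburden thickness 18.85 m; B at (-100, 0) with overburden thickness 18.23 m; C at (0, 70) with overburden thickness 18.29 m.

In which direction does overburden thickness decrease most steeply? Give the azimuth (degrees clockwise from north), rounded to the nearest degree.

∂d/∂x = (18.23 − 18.85) / (-100 − 0) = +0.006200
∂d/∂y = (18.29 − 18.85) / (70 − 0) = -0.008000
Steepest decrease is along −∇f: components (-0.006200 E, +0.008000 N).
Azimuth = atan2(-0.006200, +0.008000) = 322.2° ≈ 322°.

322°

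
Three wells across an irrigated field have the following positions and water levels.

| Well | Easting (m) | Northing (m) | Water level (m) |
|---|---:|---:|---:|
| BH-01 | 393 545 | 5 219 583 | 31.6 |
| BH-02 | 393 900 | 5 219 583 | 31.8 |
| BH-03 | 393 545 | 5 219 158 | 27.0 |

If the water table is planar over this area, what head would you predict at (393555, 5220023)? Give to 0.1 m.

∂h/∂x = (31.8 − 31.6) / (393900 − 393545) = +0.0005634
∂h/∂y = (27.0 − 31.6) / (5219158 − 5219583) = +0.01082
h(393555, 5220023) = 31.6 + (+0.0005634)·(10) + (+0.01082)·(440) = 31.6 +0.006 +4.762 = 36.368 m.

36.4 m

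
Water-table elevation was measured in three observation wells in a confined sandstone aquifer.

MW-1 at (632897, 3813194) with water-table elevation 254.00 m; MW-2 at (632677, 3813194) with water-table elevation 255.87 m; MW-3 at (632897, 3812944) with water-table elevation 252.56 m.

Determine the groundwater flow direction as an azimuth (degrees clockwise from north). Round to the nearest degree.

124°

∂h/∂x = (255.87 − 254.00) / (632677 − 632897) = -0.008500
∂h/∂y = (252.56 − 254.00) / (3812944 − 3813194) = +0.005760
Flow direction (−∇h) has components (+0.008500 E, -0.005760 N).
Azimuth = atan2(E, N) = atan2(+0.008500, -0.005760) = 124.1° ≈ 124°.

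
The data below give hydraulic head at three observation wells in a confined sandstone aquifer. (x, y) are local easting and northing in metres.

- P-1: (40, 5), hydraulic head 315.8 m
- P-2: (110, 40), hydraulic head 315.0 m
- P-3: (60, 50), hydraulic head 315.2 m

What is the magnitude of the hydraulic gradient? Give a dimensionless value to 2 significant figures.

0.012

With h = a·x + b·y + c and P-1 as origin, the differences give:
  70·a + 35·b = -0.8
  20·a + 45·b = -0.6
Eliminate b (×45 and ×35, subtract): 2450·a = -15.00 → a = ∂h/∂x = -0.006122
Back-substitute: b = ∂h/∂y = -0.01061.
|∇h| = √(-0.006122² + -0.01061²) = 0.01225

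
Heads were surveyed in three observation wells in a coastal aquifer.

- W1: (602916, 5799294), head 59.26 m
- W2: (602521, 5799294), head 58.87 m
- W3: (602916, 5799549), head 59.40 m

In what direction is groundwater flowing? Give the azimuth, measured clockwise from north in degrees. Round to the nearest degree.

241°

∂h/∂x = (58.87 − 59.26) / (602521 − 602916) = +0.0009873
∂h/∂y = (59.40 − 59.26) / (5799549 − 5799294) = +0.0005490
Flow direction (−∇h) has components (-0.0009873 E, -0.0005490 N).
Azimuth = atan2(E, N) = atan2(-0.0009873, -0.0005490) = 240.9° ≈ 241°.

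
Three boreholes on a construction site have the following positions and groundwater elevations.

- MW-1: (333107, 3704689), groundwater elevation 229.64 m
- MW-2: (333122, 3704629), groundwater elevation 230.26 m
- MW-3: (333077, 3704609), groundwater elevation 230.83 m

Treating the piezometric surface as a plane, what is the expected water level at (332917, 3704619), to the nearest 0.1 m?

231.9 m

Differences from MW-1: to MW-2 (Δx, Δy, Δh) = (15, -60, +0.62); to MW-3 = (-30, -80, +1.19).
Determinant of the coordinate differences = 15·(-80) − (-30)·(-60) = -3000.
∂h/∂x = [(+0.62)·(-80) − (+1.19)·(-60)] / -3000 = -0.007267
∂h/∂y = [15·(+1.19) − (-30)·(+0.62)] / -3000 = -0.01215
h(332917, 3704619) = 229.64 + (-0.007267)·(-190) + (-0.01215)·(-70) = 229.64 +1.381 +0.851 = 231.871 m.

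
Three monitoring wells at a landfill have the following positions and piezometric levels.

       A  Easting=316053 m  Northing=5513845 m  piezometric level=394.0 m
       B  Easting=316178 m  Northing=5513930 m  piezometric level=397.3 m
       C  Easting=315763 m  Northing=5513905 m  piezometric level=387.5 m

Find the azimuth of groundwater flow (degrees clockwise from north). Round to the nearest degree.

259°

Three-point gradient (reference A): Δ to B = (125, 85, +3.3), Δ to C = (-290, 60, -6.5).
∂h/∂x = +0.02334, ∂h/∂y = +0.004495 (det = 32150).
Flow direction (−∇h) has components (-0.02334 E, -0.004495 N).
Azimuth = atan2(E, N) = atan2(-0.02334, -0.004495) = 259.1° ≈ 259°.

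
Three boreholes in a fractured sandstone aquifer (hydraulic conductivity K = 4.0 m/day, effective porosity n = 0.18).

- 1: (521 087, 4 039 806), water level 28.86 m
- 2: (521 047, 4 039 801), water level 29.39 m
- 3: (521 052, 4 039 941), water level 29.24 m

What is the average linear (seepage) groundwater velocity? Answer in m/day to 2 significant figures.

Differences from 1: to 2 (Δx, Δy, Δh) = (-40, -5, +0.53); to 3 = (-35, 135, +0.38).
Solve a·Δx + b·Δy = Δh: det = (-40)·135 − (-35)·(-5) = -5575.
∂h/∂x = [(+0.53)·135 − (+0.38)·(-5)] / -5575 = -0.01317
∂h/∂y = [(-40)·(+0.38) − (-35)·(+0.53)] / -5575 = -0.0006009
|∇h| = √(-0.01317² + -0.0006009²) = 0.01318
Seepage velocity v = K·i/n = 4.0 × 0.01318 / 0.18 = 0.2929 m/day.

0.29 m/day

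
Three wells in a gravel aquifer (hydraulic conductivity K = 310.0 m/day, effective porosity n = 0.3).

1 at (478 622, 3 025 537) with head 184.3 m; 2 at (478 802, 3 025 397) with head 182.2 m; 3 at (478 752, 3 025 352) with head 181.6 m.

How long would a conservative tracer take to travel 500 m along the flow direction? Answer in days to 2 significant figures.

34 days

With h = a·x + b·y + c and 1 as origin, the differences give:
  180·a + (-140)·b = -2.1
  130·a + (-185)·b = -2.7
Eliminate b (×(-185) and ×(-140), subtract): -15100·a = 10.50 → a = ∂h/∂x = -0.0006954
Back-substitute: b = ∂h/∂y = +0.01411.
|∇h| = √(-0.0006954² + 0.01411²) = 0.01413
Seepage velocity v = K·i/n = 310.0 × 0.01413 / 0.3 = 14.6 m/day.
t = 500 / 14.6 = 34.25 days.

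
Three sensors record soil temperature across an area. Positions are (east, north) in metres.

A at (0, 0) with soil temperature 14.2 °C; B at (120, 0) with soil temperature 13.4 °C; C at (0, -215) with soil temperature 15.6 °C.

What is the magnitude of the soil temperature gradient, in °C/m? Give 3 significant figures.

∂T/∂x = (13.4 − 14.2) / (120 − 0) = -0.006667
∂T/∂y = (15.6 − 14.2) / (-215 − 0) = -0.006512
|∇f| = √(-0.006667² + -0.006512²) = 0.00932 °C/m

0.00932 °C/m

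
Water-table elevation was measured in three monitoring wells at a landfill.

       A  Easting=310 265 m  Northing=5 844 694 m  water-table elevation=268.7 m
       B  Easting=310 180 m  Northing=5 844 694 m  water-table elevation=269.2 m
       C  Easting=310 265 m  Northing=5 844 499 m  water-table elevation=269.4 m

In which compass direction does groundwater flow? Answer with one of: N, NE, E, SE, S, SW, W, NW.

∂h/∂x = (269.2 − 268.7) / (310180 − 310265) = -0.005882
∂h/∂y = (269.4 − 268.7) / (5844499 − 5844694) = -0.003590
Flow = −∇h = (+0.005882 east, +0.003590 north), which points northeast.

NE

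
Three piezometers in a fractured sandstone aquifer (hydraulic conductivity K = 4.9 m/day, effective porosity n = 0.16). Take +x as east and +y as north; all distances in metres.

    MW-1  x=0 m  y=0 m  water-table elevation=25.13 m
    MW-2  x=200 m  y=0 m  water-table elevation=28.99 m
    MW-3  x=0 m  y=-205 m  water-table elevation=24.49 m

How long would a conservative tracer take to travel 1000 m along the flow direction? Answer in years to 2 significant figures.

4.6 years

∂h/∂x = (28.99 − 25.13) / (200 − 0) = +0.01930
∂h/∂y = (24.49 − 25.13) / (-205 − 0) = +0.003122
|∇h| = √(0.01930² + 0.003122²) = 0.01955
Seepage velocity v = K·i/n = 4.9 × 0.01955 / 0.16 = 0.5987 m/day.
t = 1000 / 0.5987 = 1670 days = 4.57 years.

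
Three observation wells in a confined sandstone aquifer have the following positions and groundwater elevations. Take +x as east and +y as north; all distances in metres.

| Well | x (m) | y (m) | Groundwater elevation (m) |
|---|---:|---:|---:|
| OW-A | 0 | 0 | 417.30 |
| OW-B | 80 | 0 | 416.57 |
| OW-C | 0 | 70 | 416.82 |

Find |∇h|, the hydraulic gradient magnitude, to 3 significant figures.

∂h/∂x = (416.57 − 417.30) / (80 − 0) = -0.009125
∂h/∂y = (416.82 − 417.30) / (70 − 0) = -0.006857
|∇h| = √(-0.009125² + -0.006857²) = 0.01141

0.0114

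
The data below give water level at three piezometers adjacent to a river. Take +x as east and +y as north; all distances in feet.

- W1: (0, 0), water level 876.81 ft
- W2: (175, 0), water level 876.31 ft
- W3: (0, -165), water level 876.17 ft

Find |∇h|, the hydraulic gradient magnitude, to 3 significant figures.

0.00482

∂h/∂x = (876.31 − 876.81) / (175 − 0) = -0.002857
∂h/∂y = (876.17 − 876.81) / (-165 − 0) = +0.003879
|∇h| = √(-0.002857² + 0.003879²) = 0.004818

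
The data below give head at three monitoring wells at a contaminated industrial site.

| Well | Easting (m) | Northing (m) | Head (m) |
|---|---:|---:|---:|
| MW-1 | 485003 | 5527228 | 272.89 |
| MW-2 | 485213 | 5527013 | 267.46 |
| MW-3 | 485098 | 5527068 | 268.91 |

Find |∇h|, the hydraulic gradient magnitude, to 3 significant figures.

With h = a·x + b·y + c and MW-1 as origin, the differences give:
  210·a + (-215)·b = -5.43
  95·a + (-160)·b = -3.98
Eliminate b (×(-160) and ×(-215), subtract): -13175·a = 13.100 → a = ∂h/∂x = -0.0009943
Back-substitute: b = ∂h/∂y = +0.02428.
|∇h| = √(-0.0009943² + 0.02428²) = 0.0243

0.0243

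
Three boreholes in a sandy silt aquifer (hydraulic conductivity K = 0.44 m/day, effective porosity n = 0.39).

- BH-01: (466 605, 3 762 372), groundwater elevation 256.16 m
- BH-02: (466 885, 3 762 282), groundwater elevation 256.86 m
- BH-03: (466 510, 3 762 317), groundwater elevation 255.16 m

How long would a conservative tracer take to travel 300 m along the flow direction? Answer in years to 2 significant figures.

With h = a·x + b·y + c and BH-01 as origin, the differences give:
  280·a + (-90)·b = +0.70
  (-95)·a + (-55)·b = -1.00
Eliminate b (×(-55) and ×(-90), subtract): -23950·a = -128.500 → a = ∂h/∂x = +0.005365
Back-substitute: b = ∂h/∂y = +0.008914.
|∇h| = √(0.005365² + 0.008914²) = 0.0104
Seepage velocity v = K·i/n = 0.44 × 0.0104 / 0.39 = 0.01173 m/day.
t = 300 / 0.01173 = 2.558e+04 days = 70 years.

70 years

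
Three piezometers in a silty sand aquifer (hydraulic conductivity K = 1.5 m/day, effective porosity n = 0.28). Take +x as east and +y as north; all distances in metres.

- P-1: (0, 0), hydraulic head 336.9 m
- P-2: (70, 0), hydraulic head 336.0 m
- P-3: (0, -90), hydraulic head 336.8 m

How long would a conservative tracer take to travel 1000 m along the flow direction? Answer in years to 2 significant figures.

∂h/∂x = (336.0 − 336.9) / (70 − 0) = -0.01286
∂h/∂y = (336.8 − 336.9) / (-90 − 0) = +0.001111
|∇h| = √(-0.01286² + 0.001111²) = 0.01291
Seepage velocity v = K·i/n = 1.5 × 0.01291 / 0.28 = 0.06916 m/day.
t = 1000 / 0.06916 = 1.446e+04 days = 39.6 years.

40 years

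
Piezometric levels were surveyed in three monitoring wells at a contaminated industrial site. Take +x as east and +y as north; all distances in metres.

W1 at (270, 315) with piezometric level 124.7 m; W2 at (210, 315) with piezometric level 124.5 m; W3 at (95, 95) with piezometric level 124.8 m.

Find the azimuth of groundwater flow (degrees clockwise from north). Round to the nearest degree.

Differences from W1: to W2 (Δx, Δy, Δh) = (-60, 0, -0.2); to W3 = (-175, -220, +0.1).
Determinant of the coordinate differences = (-60)·(-220) − (-175)·0 = 13200.
∂h/∂x = [(-0.2)·(-220) − (+0.1)·0] / 13200 = +0.003333
∂h/∂y = [(-60)·(+0.1) − (-175)·(-0.2)] / 13200 = -0.003106
Flow direction (−∇h) has components (-0.003333 E, +0.003106 N).
Azimuth = atan2(E, N) = atan2(-0.003333, +0.003106) = 313.0° ≈ 313°.

313°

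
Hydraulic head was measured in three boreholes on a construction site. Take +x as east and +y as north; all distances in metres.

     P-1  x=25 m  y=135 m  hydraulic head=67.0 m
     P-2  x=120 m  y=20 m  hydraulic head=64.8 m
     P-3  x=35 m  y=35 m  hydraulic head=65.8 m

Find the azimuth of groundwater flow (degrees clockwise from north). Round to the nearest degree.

138°

With h = a·x + b·y + c and P-1 as origin, the differences give:
  95·a + (-115)·b = -2.2
  10·a + (-100)·b = -1.2
Eliminate b (×(-100) and ×(-115), subtract): -8350·a = 82.00 → a = ∂h/∂x = -0.009820
Back-substitute: b = ∂h/∂y = +0.01102.
Flow direction (−∇h) has components (+0.009820 E, -0.01102 N).
Azimuth = atan2(E, N) = atan2(+0.009820, -0.01102) = 138.3° ≈ 138°.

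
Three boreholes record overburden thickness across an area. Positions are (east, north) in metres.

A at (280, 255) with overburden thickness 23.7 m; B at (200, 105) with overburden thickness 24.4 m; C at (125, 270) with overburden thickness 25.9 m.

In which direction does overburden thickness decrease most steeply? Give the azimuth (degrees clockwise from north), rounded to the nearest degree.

101°

Three-point gradient (reference A): Δ to B = (-80, -150, +0.7), Δ to C = (-155, 15, +2.2).
∂d/∂x = -0.01393, ∂d/∂y = +0.002761 (det = -24450).
Steepest decrease is along −∇f: components (+0.01393 E, -0.002761 N).
Azimuth = atan2(+0.01393, -0.002761) = 101.2° ≈ 101°.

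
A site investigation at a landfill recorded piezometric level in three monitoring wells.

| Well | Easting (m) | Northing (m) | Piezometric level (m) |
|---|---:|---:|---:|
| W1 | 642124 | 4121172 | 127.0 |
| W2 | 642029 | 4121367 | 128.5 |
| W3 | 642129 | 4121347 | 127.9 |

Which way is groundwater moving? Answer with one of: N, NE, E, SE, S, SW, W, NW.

SE

Taking W1 as reference: W2−W1 = (-95, 195, +1.5); W3−W1 = (5, 175, +0.9).
Determinant of the coordinate differences = (-95)·175 − 5·195 = -17600.
∂h/∂x = [(+1.5)·175 − (+0.9)·195] / -17600 = -0.004943
∂h/∂y = [(-95)·(+0.9) − 5·(+1.5)] / -17600 = +0.005284
Flow = −∇h = (+0.004943 east, -0.005284 north), which points southeast.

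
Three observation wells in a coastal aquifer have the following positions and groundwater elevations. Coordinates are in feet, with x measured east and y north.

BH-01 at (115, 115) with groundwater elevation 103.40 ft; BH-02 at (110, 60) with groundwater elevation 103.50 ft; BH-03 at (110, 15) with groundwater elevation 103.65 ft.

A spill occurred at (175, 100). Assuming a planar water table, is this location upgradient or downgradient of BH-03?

Taking BH-01 as reference: BH-02−BH-01 = (-5, -55, +0.10); BH-03−BH-01 = (-5, -100, +0.25).
Solve a·Δx + b·Δy = Δh: det = (-5)·(-100) − (-5)·(-55) = 225.
∂h/∂x = [(+0.10)·(-100) − (+0.25)·(-55)] / 225 = +0.01667
∂h/∂y = [(-5)·(+0.25) − (-5)·(+0.10)] / 225 = -0.003333
Head at (175, 100) = 103.40 + (+0.01667)·(60) + (-0.003333)·(-15) = 104.45 ft.
That is higher than the 103.65 ft at BH-03, so the point is upgradient.

upgradient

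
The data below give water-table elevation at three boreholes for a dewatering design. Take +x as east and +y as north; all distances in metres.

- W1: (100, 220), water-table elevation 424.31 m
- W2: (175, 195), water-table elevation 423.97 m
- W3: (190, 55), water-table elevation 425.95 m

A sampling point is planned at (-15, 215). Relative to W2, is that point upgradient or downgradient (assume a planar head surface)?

Three-point gradient (reference W1): Δ to W2 = (75, -25, -0.34), Δ to W3 = (90, -165, +1.64).
∂h/∂x = -0.009590, ∂h/∂y = -0.01517 (det = -10125).
Head at (-15, 215) = 424.31 + (-0.009590)·(-115) + (-0.01517)·(-5) = 425.49 m.
That is higher than the 423.97 m at W2, so the point is upgradient.

upgradient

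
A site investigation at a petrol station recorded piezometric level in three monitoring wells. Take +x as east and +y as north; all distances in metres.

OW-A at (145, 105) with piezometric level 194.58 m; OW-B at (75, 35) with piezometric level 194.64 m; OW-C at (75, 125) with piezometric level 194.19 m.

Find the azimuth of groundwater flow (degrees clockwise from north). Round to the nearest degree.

320°

With h = a·x + b·y + c and OW-A as origin, the differences give:
  (-70)·a + (-70)·b = +0.06
  (-70)·a + 20·b = -0.39
Eliminate b (×20 and ×(-70), subtract): -6300·a = -26.100 → a = ∂h/∂x = +0.004143
Back-substitute: b = ∂h/∂y = -0.005000.
Flow direction (−∇h) has components (-0.004143 E, +0.005000 N).
Azimuth = atan2(E, N) = atan2(-0.004143, +0.005000) = 320.4° ≈ 320°.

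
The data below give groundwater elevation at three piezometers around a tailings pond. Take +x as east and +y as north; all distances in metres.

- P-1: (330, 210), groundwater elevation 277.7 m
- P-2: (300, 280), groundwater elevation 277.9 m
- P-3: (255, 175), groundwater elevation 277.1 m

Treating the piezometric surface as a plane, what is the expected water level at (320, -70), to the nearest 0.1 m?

276.2 m

Taking P-1 as reference: P-2−P-1 = (-30, 70, +0.2); P-3−P-1 = (-75, -35, -0.6).
Solve a·Δx + b·Δy = Δh: det = (-30)·(-35) − (-75)·70 = 6300.
∂h/∂x = [(+0.2)·(-35) − (-0.6)·70] / 6300 = +0.005556
∂h/∂y = [(-30)·(-0.6) − (-75)·(+0.2)] / 6300 = +0.005238
h(320, -70) = 277.7 + (+0.005556)·(-10) + (+0.005238)·(-280) = 277.7 -0.056 -1.467 = 276.178 m.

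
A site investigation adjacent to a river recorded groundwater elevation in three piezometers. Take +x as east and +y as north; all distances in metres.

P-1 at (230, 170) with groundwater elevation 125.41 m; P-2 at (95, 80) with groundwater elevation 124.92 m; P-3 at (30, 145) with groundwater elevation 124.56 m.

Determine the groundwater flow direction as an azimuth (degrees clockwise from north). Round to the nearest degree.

285°

Differences from P-1: to P-2 (Δx, Δy, Δh) = (-135, -90, -0.49); to P-3 = (-200, -25, -0.85).
Determinant of the coordinate differences = (-135)·(-25) − (-200)·(-90) = -14625.
∂h/∂x = [(-0.49)·(-25) − (-0.85)·(-90)] / -14625 = +0.004393
∂h/∂y = [(-135)·(-0.85) − (-200)·(-0.49)] / -14625 = -0.001145
Flow direction (−∇h) has components (-0.004393 E, +0.001145 N).
Azimuth = atan2(E, N) = atan2(-0.004393, +0.001145) = 284.6° ≈ 285°.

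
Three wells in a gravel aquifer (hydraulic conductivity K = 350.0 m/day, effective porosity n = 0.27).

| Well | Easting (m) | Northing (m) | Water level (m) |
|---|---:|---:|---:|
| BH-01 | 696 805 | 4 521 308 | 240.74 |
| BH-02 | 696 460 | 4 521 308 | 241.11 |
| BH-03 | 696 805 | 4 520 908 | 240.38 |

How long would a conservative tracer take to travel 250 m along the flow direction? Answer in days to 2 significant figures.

∂h/∂x = (241.11 − 240.74) / (696460 − 696805) = -0.001072
∂h/∂y = (240.38 − 240.74) / (4520908 − 4521308) = +0.0009000
|∇h| = √(-0.001072² + 0.0009000²) = 0.0014
Seepage velocity v = K·i/n = 350.0 × 0.0014 / 0.27 = 1.815 m/day.
t = 250 / 1.815 = 137.7 days.

140 days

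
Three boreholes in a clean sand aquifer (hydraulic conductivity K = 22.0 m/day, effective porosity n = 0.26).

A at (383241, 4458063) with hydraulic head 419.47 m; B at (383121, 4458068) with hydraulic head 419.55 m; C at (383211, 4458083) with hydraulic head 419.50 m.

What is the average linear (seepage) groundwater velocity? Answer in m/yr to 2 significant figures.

26 m/yr

Differences from A: to B (Δx, Δy, Δh) = (-120, 5, +0.08); to C = (-30, 20, +0.03).
Solve a·Δx + b·Δy = Δh: det = (-120)·20 − (-30)·5 = -2250.
∂h/∂x = [(+0.08)·20 − (+0.03)·5] / -2250 = -0.0006444
∂h/∂y = [(-120)·(+0.03) − (-30)·(+0.08)] / -2250 = +0.0005333
|∇h| = √(-0.0006444² + 0.0005333²) = 0.0008365
Seepage velocity v = K·i/n = 22.0 × 0.0008365 / 0.26 = 0.07078 m/day = 25.85 m/yr.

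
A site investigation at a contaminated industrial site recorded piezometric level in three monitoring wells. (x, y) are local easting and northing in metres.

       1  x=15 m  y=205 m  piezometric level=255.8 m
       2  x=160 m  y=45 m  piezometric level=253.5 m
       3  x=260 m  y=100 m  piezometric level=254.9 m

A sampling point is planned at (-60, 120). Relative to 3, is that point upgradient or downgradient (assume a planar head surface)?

downgradient

Taking 1 as reference: 2−1 = (145, -160, -2.3); 3−1 = (245, -105, -0.9).
Solve a·Δx + b·Δy = Δh: det = 145·(-105) − 245·(-160) = 23975.
∂h/∂x = [(-2.3)·(-105) − (-0.9)·(-160)] / 23975 = +0.004067
∂h/∂y = [145·(-0.9) − 245·(-2.3)] / 23975 = +0.01806
Head at (-60, 120) = 255.8 + (+0.004067)·(-75) + (+0.01806)·(-85) = 253.96 m.
That is lower than the 254.9 m at 3, so the point is downgradient.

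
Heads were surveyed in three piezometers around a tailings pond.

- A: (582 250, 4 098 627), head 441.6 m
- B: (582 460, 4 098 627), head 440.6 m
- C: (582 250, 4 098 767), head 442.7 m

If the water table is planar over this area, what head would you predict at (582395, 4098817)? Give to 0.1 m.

∂h/∂x = (440.6 − 441.6) / (582460 − 582250) = -0.004762
∂h/∂y = (442.7 − 441.6) / (4098767 − 4098627) = +0.007857
h(582395, 4098817) = 441.6 + (-0.004762)·(145) + (+0.007857)·(190) = 441.6 -0.690 +1.493 = 442.402 m.

442.4 m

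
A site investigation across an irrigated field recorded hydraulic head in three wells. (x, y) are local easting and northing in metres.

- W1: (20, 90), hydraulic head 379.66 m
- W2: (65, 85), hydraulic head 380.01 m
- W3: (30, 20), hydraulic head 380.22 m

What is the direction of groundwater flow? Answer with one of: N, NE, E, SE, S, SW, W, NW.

NW

Differences from W1: to W2 (Δx, Δy, Δh) = (45, -5, +0.35); to W3 = (10, -70, +0.56).
Determinant of the coordinate differences = 45·(-70) − 10·(-5) = -3100.
∂h/∂x = [(+0.35)·(-70) − (+0.56)·(-5)] / -3100 = +0.007000
∂h/∂y = [45·(+0.56) − 10·(+0.35)] / -3100 = -0.007000
Flow = −∇h = (-0.007000 east, +0.007000 north), which points northwest.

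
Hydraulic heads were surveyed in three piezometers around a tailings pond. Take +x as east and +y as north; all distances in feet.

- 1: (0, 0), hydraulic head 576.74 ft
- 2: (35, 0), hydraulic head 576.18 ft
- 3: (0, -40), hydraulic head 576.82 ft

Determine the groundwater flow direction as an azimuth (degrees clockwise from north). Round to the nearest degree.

083°

∂h/∂x = (576.18 − 576.74) / (35 − 0) = -0.01600
∂h/∂y = (576.82 − 576.74) / (-40 − 0) = -0.002000
Flow direction (−∇h) has components (+0.01600 E, +0.002000 N).
Azimuth = atan2(E, N) = atan2(+0.01600, +0.002000) = 82.9° ≈ 083°.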